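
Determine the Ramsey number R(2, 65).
R(2, 65) = 65

R(2, k) = k for all k ≥ 2: in a 2-colouring of K_k, either some edge is red (a red K_2) or all edges are blue (a blue K_k). And K_{64} coloured all-blue has no blue K_65, so R(2, 65) > 64. Hence R(2, 65) = 65.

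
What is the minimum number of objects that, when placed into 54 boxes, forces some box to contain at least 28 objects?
n = (28 − 1)·54 + 1 = 1459

By the generalised pigeonhole principle, to guarantee some box contains ≥ r objects we need more than (r − 1) · k objects total. Threshold: n = (r − 1) · k + 1. With r = 28 and k = 54: n = 27 · 54 + 1 = 1458 + 1 = 1459. For n = 1458 = 27 · 54, we can put exactly 27 objects in every box, avoiding 28 in any single one — so 1459 is tight.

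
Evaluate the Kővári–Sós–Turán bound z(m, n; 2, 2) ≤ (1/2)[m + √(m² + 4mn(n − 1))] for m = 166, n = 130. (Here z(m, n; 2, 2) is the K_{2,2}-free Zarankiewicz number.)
z(166, 130; 2, 2) ≤ (1/2)[166 + √(166² + 4·166·130·129)] = (1/2)[166 + √11162836] = 1753.5415

Kővári–Sós–Turán: let r_1, ..., r_166 be the row sums and z = Σ r_i the total number of 1s. Each pair of columns can share at most one row with both entries 1 (else a 2×2 all-ones block appears), so Σ_i C(r_i, 2) ≤ C(130, 2) = 8385. By convexity Σ_i C(r_i, 2) ≥ 166·C(z/166, 2) = z(z − 166)/(2·166), giving z² − 166z − 166·130·129 ≤ 0 and hence z ≤ (1/2)[166 + √(27556 + 4·2783820)] = (1/2)[166 + √11162836] ≈ (1/2)(166 + 3341.0831) = 1753.5415.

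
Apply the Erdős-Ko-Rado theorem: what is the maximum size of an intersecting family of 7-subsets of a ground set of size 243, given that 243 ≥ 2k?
max |F| = C(242, 6) = 262080288316

The Erdős-Ko-Rado theorem states: for n ≥ 2k, an intersecting family of k-subsets of an n-element set has size at most C(n − 1, k − 1), with equality for 'star' families {A ⊆ [n] : |A| = k, i ∈ A} (fix an element i). For n = 243, k = 7: C(242, 6) = 262080288316.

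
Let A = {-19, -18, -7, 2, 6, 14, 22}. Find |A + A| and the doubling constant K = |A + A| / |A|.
K = |A + A| / |A| = 25/7

Enumerate A + A = {a + b : a, b ∈ A}. With |A| = 7, there are |A|^2 = 49 ordered sum pairs; collecting distinct values, A + A = {-38, -37, -36, -26, -25, -17, -16, -14, -13, -12, -5, -4, -1, 3, 4, 7, 8, 12, 15, 16, 20, 24, 28, 36, 44}, so |A + A| = 25. Thus K = 25/7. For comparison, the minimum possible |A + A| over all 7-element sets is 2·7 − 1 = 13 (so min K = 13/7), attained only by arithmetic progressions.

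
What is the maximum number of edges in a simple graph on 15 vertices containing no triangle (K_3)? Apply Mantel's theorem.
ex(15, K_3) = ⌊15^2/4⌋ = 56

Mantel (1907): a triangle-free graph on n vertices has at most ⌊n^2/4⌋ edges, with equality for the complete bipartite graph K_{⌊n/2⌋, ⌈n/2⌉}. For n = 15: ⌊15^2/4⌋ = ⌊225/4⌋ = 56. The extremal graph is K_{7, 8}, which has 7·8 = 56 edges.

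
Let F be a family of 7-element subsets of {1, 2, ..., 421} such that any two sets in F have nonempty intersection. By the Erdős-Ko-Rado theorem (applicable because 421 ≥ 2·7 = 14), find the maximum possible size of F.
max |F| = C(420, 6) = 7355032244560

Erdős-Ko-Rado (1961): when n ≥ 2k, max |F| = C(n−1, k−1). The bound is attained by the star {A : i ∈ A} for any fixed i ∈ [n]. Here C(421−1, 7−1) = C(420, 6) = 7355032244560.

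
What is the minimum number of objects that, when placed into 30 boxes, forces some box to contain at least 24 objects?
n = (24 − 1)·30 + 1 = 691

By the generalised pigeonhole principle, to guarantee some box contains ≥ r objects we need more than (r − 1) · k objects total. Threshold: n = (r − 1) · k + 1. With r = 24 and k = 30: n = 23 · 30 + 1 = 690 + 1 = 691. For n = 690 = 23 · 30, we can put exactly 23 objects in every box, avoiding 24 in any single one — so 691 is tight.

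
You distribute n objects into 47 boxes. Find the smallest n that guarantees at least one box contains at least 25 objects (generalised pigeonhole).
n = (25 − 1)·47 + 1 = 1129

By the generalised pigeonhole principle, to guarantee some box contains ≥ r objects we need more than (r − 1) · k objects total. Threshold: n = (r − 1) · k + 1. With r = 25 and k = 47: n = 24 · 47 + 1 = 1128 + 1 = 1129. For n = 1128 = 24 · 47, we can put exactly 24 objects in every box, avoiding 25 in any single one — so 1129 is tight.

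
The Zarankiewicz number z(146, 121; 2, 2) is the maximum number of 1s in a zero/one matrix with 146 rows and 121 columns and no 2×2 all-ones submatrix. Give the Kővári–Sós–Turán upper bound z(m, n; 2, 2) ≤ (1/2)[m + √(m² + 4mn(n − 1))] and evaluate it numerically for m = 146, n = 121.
z(146, 121; 2, 2) ≤ (1/2)[146 + √(146² + 4·146·121·120)] = (1/2)[146 + √8500996] = 1530.8234

Kővári–Sós–Turán: let r_1, ..., r_146 be the row sums and z = Σ r_i the total number of 1s. Each pair of columns can share at most one row with both entries 1 (else a 2×2 all-ones block appears), so Σ_i C(r_i, 2) ≤ C(121, 2) = 7260. By convexity Σ_i C(r_i, 2) ≥ 146·C(z/146, 2) = z(z − 146)/(2·146), giving z² − 146z − 146·121·120 ≤ 0 and hence z ≤ (1/2)[146 + √(21316 + 4·2119920)] = (1/2)[146 + √8500996] ≈ (1/2)(146 + 2915.6468) = 1530.8234.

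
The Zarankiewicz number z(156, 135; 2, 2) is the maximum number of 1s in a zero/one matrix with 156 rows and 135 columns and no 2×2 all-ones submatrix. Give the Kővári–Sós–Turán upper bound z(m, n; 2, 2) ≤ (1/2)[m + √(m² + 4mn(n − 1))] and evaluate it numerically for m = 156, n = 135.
z(156, 135; 2, 2) ≤ (1/2)[156 + √(156² + 4·156·135·134)] = (1/2)[156 + √11312496] = 1759.7027

Kővári–Sós–Turán: let r_1, ..., r_156 be the row sums and z = Σ r_i the total number of 1s. Each pair of columns can share at most one row with both entries 1 (else a 2×2 all-ones block appears), so Σ_i C(r_i, 2) ≤ C(135, 2) = 9045. By convexity Σ_i C(r_i, 2) ≥ 156·C(z/156, 2) = z(z − 156)/(2·156), giving z² − 156z − 156·135·134 ≤ 0 and hence z ≤ (1/2)[156 + √(24336 + 4·2822040)] = (1/2)[156 + √11312496] ≈ (1/2)(156 + 3363.4054) = 1759.7027.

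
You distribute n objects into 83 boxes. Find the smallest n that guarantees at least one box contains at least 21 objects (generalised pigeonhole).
n = (21 − 1)·83 + 1 = 1661

By the generalised pigeonhole principle, to guarantee some box contains ≥ r objects we need more than (r − 1) · k objects total. Threshold: n = (r − 1) · k + 1. With r = 21 and k = 83: n = 20 · 83 + 1 = 1660 + 1 = 1661. For n = 1660 = 20 · 83, we can put exactly 20 objects in every box, avoiding 21 in any single one — so 1661 is tight.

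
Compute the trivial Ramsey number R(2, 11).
R(2, 11) = 11

R(2, k) = k for all k ≥ 2: in a 2-colouring of K_k, either some edge is red (a red K_2) or all edges are blue (a blue K_k). And K_{10} coloured all-blue has no blue K_11, so R(2, 11) > 10. Hence R(2, 11) = 11.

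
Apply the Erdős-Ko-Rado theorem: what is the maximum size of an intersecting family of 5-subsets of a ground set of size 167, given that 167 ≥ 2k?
max |F| = C(166, 4) = 30507895

The Erdős-Ko-Rado theorem states: for n ≥ 2k, an intersecting family of k-subsets of an n-element set has size at most C(n − 1, k − 1), with equality for 'star' families {A ⊆ [n] : |A| = k, i ∈ A} (fix an element i). For n = 167, k = 5: C(166, 4) = 30507895.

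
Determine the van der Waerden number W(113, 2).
W(113, 2) = 113 + 1 = 114

A 2-term AP is any pair of integers, so a monochromatic 2-AP exists iff some colour is used at least twice. With 113 colours, the colouring i ↦ i on {1, ..., 113} uses each colour once, avoiding any monochromatic pair, so W(113, 2) > 113. For {1, ..., 114}, pigeonhole forces two integers of the same colour, which form a monochromatic 2-AP. Hence W(113, 2) = 114.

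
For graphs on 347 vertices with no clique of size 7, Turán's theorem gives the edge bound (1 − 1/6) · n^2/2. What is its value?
Turán density bound = (5/6) · 347^2/2 = 602045/12 ≈ 50170.4167

Turán's theorem: ex(n, K_{r+1}) is achieved by the complete r-partite Turán graph T(n, r) with parts as balanced as possible, and is at most (1 − 1/r) · n^2/2. For r = 6, n = 347: the density bound is (5/6) · 120409/2 = 602045/12 ≈ 50170.4167. The integer-valued extremum is e(T(347, 6)) = 50170, which is strictly less than the density bound 602045/12 since 6 ∤ 347 (the parts of T(347, 6) cannot all be equal).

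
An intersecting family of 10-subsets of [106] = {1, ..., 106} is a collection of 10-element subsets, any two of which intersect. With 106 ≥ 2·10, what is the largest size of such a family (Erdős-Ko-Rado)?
max |F| = C(105, 9) = 3005047770725

Erdős-Ko-Rado (1961): when n ≥ 2k, max |F| = C(n−1, k−1). The bound is attained by the star {A : i ∈ A} for any fixed i ∈ [n]. Here C(106−1, 10−1) = C(105, 9) = 3005047770725.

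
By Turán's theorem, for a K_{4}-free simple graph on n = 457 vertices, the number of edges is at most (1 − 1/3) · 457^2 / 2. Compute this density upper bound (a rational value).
Turán density bound = (2/3) · 457^2/2 = 208849/3 ≈ 69616.3333

Turán's theorem: ex(n, K_{r+1}) is achieved by the complete r-partite Turán graph T(n, r) with parts as balanced as possible, and is at most (1 − 1/r) · n^2/2. For r = 3, n = 457: the density bound is (2/3) · 208849/2 = 208849/3 ≈ 69616.3333. The integer-valued extremum is e(T(457, 3)) = 69616, which is strictly less than the density bound 208849/3 since 3 ∤ 457 (the parts of T(457, 3) cannot all be equal).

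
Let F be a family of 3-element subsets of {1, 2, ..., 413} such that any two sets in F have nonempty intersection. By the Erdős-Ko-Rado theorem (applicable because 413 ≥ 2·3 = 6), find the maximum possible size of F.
max |F| = C(412, 2) = 84666

The Erdős-Ko-Rado theorem states: for n ≥ 2k, an intersecting family of k-subsets of an n-element set has size at most C(n − 1, k − 1), with equality for 'star' families {A ⊆ [n] : |A| = k, i ∈ A} (fix an element i). For n = 413, k = 3: C(412, 2) = 84666.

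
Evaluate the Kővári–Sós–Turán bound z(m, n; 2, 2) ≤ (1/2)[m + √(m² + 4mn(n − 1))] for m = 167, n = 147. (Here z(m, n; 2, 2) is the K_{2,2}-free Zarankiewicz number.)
z(167, 147; 2, 2) ≤ (1/2)[167 + √(167² + 4·167·147·146)] = (1/2)[167 + √14364505] = 1978.5267

Kővári–Sós–Turán: let r_1, ..., r_167 be the row sums and z = Σ r_i the total number of 1s. Each pair of columns can share at most one row with both entries 1 (else a 2×2 all-ones block appears), so Σ_i C(r_i, 2) ≤ C(147, 2) = 10731. By convexity Σ_i C(r_i, 2) ≥ 167·C(z/167, 2) = z(z − 167)/(2·167), giving z² − 167z − 167·147·146 ≤ 0 and hence z ≤ (1/2)[167 + √(27889 + 4·3584154)] = (1/2)[167 + √14364505] ≈ (1/2)(167 + 3790.0534) = 1978.5267.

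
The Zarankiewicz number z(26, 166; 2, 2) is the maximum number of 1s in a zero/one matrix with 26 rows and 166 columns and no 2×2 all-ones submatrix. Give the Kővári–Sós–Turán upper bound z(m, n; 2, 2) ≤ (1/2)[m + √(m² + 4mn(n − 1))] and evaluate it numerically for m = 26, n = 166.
z(26, 166; 2, 2) ≤ (1/2)[26 + √(26² + 4·26·166·165)] = (1/2)[26 + √2849236] = 856.984

Kővári–Sós–Turán: let r_1, ..., r_26 be the row sums and z = Σ r_i the total number of 1s. Each pair of columns can share at most one row with both entries 1 (else a 2×2 all-ones block appears), so Σ_i C(r_i, 2) ≤ C(166, 2) = 13695. By convexity Σ_i C(r_i, 2) ≥ 26·C(z/26, 2) = z(z − 26)/(2·26), giving z² − 26z − 26·166·165 ≤ 0 and hence z ≤ (1/2)[26 + √(676 + 4·712140)] = (1/2)[26 + √2849236] ≈ (1/2)(26 + 1687.968) = 856.984.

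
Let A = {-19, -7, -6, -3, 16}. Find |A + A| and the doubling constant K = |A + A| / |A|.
K = |A + A| / |A| = 15/5 = 3

Enumerate A + A = {a + b : a, b ∈ A}. With |A| = 5, there are |A|^2 = 25 ordered sum pairs; collecting distinct values, A + A = {-38, -26, -25, -22, -14, -13, -12, -10, -9, -6, -3, 9, 10, 13, 32}, so |A + A| = 15. Thus K = 15/5 = 3. For comparison, the minimum possible |A + A| over all 5-element sets is 2·5 − 1 = 9 (so min K = 9/5), attained only by arithmetic progressions.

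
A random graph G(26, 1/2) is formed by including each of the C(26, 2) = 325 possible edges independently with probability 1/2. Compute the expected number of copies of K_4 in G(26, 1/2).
E[# K_4] = C(26, 4) · (1/2)^C(4, 2) = 14950 / 2^6 = 7475/32 = 233.59375

For each 4-subset S of vertices (there are C(26, 4) = 14950 such S), let X_S = 1 if S induces a K_4 (all C(4, 2) = 6 edges present). Then P(X_S = 1) = (1/2)^6 = 1/64. By linearity of expectation, E[# K_4] = C(26, 4) · (1/2)^6 = 14950 / 64 = 7475/32 = 233.59375.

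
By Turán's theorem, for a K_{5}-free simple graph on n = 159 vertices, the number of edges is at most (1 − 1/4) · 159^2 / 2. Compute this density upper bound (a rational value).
Turán density bound = (3/4) · 159^2/2 = 75843/8 ≈ 9480.375

Turán's theorem: ex(n, K_{r+1}) is achieved by the complete r-partite Turán graph T(n, r) with parts as balanced as possible, and is at most (1 − 1/r) · n^2/2. For r = 4, n = 159: the density bound is (3/4) · 25281/2 = 75843/8 ≈ 9480.375. The integer-valued extremum is e(T(159, 4)) = 9480, which is strictly less than the density bound 75843/8 since 4 ∤ 159 (the parts of T(159, 4) cannot all be equal).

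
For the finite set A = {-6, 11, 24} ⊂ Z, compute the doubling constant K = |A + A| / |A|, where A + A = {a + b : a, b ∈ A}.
K = |A + A| / |A| = 6/3 = 2

Enumerate A + A = {a + b : a, b ∈ A}. With |A| = 3, there are |A|^2 = 9 ordered sum pairs; collecting distinct values, A + A = {-12, 5, 18, 22, 35, 48}, so |A + A| = 6. Thus K = 6/3 = 2. For comparison, the minimum possible |A + A| over all 3-element sets is 2·3 − 1 = 5 (so min K = 5/3), attained only by arithmetic progressions.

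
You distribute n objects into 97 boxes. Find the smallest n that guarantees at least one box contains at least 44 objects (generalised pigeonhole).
n = (44 − 1)·97 + 1 = 4172

By the generalised pigeonhole principle, to guarantee some box contains ≥ r objects we need more than (r − 1) · k objects total. Threshold: n = (r − 1) · k + 1. With r = 44 and k = 97: n = 43 · 97 + 1 = 4171 + 1 = 4172. For n = 4171 = 43 · 97, we can put exactly 43 objects in every box, avoiding 44 in any single one — so 4172 is tight.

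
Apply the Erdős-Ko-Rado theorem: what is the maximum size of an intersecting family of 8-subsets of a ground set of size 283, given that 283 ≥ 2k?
max |F| = C(282, 7) = 26104824235656

Erdős-Ko-Rado (1961): when n ≥ 2k, max |F| = C(n−1, k−1). The bound is attained by the star {A : i ∈ A} for any fixed i ∈ [n]. Here C(283−1, 8−1) = C(282, 7) = 26104824235656.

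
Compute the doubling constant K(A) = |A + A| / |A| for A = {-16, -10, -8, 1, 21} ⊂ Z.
K = |A + A| / |A| = 15/5 = 3

Enumerate A + A = {a + b : a, b ∈ A}. With |A| = 5, there are |A|^2 = 25 ordered sum pairs; collecting distinct values, A + A = {-32, -26, -24, -20, -18, -16, -15, -9, -7, 2, 5, 11, 13, 22, 42}, so |A + A| = 15. Thus K = 15/5 = 3. For comparison, the minimum possible |A + A| over all 5-element sets is 2·5 − 1 = 9 (so min K = 9/5), attained only by arithmetic progressions.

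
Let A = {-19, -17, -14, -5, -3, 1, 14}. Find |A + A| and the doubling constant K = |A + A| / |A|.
K = |A + A| / |A| = 27/7

Enumerate A + A = {a + b : a, b ∈ A}. With |A| = 7, there are |A|^2 = 49 ordered sum pairs; collecting distinct values, A + A = {-38, -36, -34, -33, -31, -28, -24, -22, -20, -19, -18, -17, -16, -13, -10, -8, -6, -5, -4, -3, -2, 0, 2, 9, 11, 15, 28}, so |A + A| = 27. Thus K = 27/7. For comparison, the minimum possible |A + A| over all 7-element sets is 2·7 − 1 = 13 (so min K = 13/7), attained only by arithmetic progressions.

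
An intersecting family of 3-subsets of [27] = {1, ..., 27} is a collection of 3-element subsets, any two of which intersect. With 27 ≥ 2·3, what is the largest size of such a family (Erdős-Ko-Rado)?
max |F| = C(26, 2) = 325

The Erdős-Ko-Rado theorem states: for n ≥ 2k, an intersecting family of k-subsets of an n-element set has size at most C(n − 1, k − 1), with equality for 'star' families {A ⊆ [n] : |A| = k, i ∈ A} (fix an element i). For n = 27, k = 3: C(26, 2) = 325.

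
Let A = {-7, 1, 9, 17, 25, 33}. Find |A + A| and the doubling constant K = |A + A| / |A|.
K = |A + A| / |A| = 11/6

Enumerate A + A = {a + b : a, b ∈ A}. With |A| = 6, there are |A|^2 = 36 ordered sum pairs; collecting distinct values, A + A = {-14, -6, 2, 10, 18, 26, 34, 42, 50, 58, 66}, so |A + A| = 11. Thus K = 11/6. Here |A + A| = 2|A| − 1 = 11, the minimum possible — so K = 11/6 is minimal, which holds iff A is an arithmetic progression.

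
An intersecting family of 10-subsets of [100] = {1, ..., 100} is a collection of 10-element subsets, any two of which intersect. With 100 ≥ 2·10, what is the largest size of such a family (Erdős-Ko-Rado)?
max |F| = C(99, 9) = 1731030945644

The Erdős-Ko-Rado theorem states: for n ≥ 2k, an intersecting family of k-subsets of an n-element set has size at most C(n − 1, k − 1), with equality for 'star' families {A ⊆ [n] : |A| = k, i ∈ A} (fix an element i). For n = 100, k = 10: C(99, 9) = 1731030945644.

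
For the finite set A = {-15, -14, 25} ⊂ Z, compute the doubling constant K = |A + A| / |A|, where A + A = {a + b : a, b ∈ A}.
K = |A + A| / |A| = 6/3 = 2

Enumerate A + A = {a + b : a, b ∈ A}. With |A| = 3, there are |A|^2 = 9 ordered sum pairs; collecting distinct values, A + A = {-30, -29, -28, 10, 11, 50}, so |A + A| = 6. Thus K = 6/3 = 2. For comparison, the minimum possible |A + A| over all 3-element sets is 2·3 − 1 = 5 (so min K = 5/3), attained only by arithmetic progressions.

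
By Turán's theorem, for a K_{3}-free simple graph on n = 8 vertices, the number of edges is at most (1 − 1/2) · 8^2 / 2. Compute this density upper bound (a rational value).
Turán density bound = (1/2) · 8^2/2 = 16

Turán's theorem: ex(n, K_{r+1}) is achieved by the complete r-partite Turán graph T(n, r) with parts as balanced as possible, and is at most (1 − 1/r) · n^2/2. For r = 2, n = 8: the density bound is (1/2) · 64/2 = 16. Since 2 ∣ 8, the Turán graph T(8, 2) has parts of equal size 4, and its edge count e(T(8, 2)) = 16 attains the density bound exactly.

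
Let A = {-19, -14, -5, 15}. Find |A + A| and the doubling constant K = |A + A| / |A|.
K = |A + A| / |A| = 10/4 = 5/2

Enumerate A + A = {a + b : a, b ∈ A}. With |A| = 4, there are |A|^2 = 16 ordered sum pairs; collecting distinct values, A + A = {-38, -33, -28, -24, -19, -10, -4, 1, 10, 30}, so |A + A| = 10. Thus K = 10/4 = 5/2. For comparison, the minimum possible |A + A| over all 4-element sets is 2·4 − 1 = 7 (so min K = 7/4), attained only by arithmetic progressions.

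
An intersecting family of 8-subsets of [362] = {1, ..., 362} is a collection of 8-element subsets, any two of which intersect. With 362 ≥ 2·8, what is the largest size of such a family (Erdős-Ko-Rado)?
max |F| = C(361, 7) = 149521349668980

Erdős-Ko-Rado (1961): when n ≥ 2k, max |F| = C(n−1, k−1). The bound is attained by the star {A : i ∈ A} for any fixed i ∈ [n]. Here C(362−1, 8−1) = C(361, 7) = 149521349668980.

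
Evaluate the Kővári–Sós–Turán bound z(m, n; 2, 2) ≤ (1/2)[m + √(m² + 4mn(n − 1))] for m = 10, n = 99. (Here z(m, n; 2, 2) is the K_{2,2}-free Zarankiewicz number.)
z(10, 99; 2, 2) ≤ (1/2)[10 + √(10² + 4·10·99·98)] = (1/2)[10 + √388180] = 316.5205

Kővári–Sós–Turán: let r_1, ..., r_10 be the row sums and z = Σ r_i the total number of 1s. Each pair of columns can share at most one row with both entries 1 (else a 2×2 all-ones block appears), so Σ_i C(r_i, 2) ≤ C(99, 2) = 4851. By convexity Σ_i C(r_i, 2) ≥ 10·C(z/10, 2) = z(z − 10)/(2·10), giving z² − 10z − 10·99·98 ≤ 0 and hence z ≤ (1/2)[10 + √(100 + 4·97020)] = (1/2)[10 + √388180] ≈ (1/2)(10 + 623.0409) = 316.5205.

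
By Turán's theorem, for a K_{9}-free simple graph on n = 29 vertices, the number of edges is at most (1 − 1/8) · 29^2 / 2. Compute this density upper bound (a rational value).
Turán density bound = (7/8) · 29^2/2 = 5887/16 ≈ 367.9375

Turán's theorem: ex(n, K_{r+1}) is achieved by the complete r-partite Turán graph T(n, r) with parts as balanced as possible, and is at most (1 − 1/r) · n^2/2. For r = 8, n = 29: the density bound is (7/8) · 841/2 = 5887/16 ≈ 367.9375. The integer-valued extremum is e(T(29, 8)) = 367, which is strictly less than the density bound 5887/16 since 8 ∤ 29 (the parts of T(29, 8) cannot all be equal).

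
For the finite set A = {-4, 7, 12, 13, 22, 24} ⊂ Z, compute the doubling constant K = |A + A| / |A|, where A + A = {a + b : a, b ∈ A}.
K = |A + A| / |A| = 20/6 = 10/3

Enumerate A + A = {a + b : a, b ∈ A}. With |A| = 6, there are |A|^2 = 36 ordered sum pairs; collecting distinct values, A + A = {-8, 3, 8, 9, 14, 18, 19, 20, 24, 25, 26, 29, 31, 34, 35, 36, 37, 44, 46, 48}, so |A + A| = 20. Thus K = 20/6 = 10/3. For comparison, the minimum possible |A + A| over all 6-element sets is 2·6 − 1 = 11 (so min K = 11/6), attained only by arithmetic progressions.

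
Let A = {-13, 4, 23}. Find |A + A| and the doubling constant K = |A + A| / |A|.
K = |A + A| / |A| = 6/3 = 2

Enumerate A + A = {a + b : a, b ∈ A}. With |A| = 3, there are |A|^2 = 9 ordered sum pairs; collecting distinct values, A + A = {-26, -9, 8, 10, 27, 46}, so |A + A| = 6. Thus K = 6/3 = 2. For comparison, the minimum possible |A + A| over all 3-element sets is 2·3 − 1 = 5 (so min K = 5/3), attained only by arithmetic progressions.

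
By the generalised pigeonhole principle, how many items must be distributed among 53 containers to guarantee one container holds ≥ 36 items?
n = (36 − 1)·53 + 1 = 1856

By the generalised pigeonhole principle, to guarantee some box contains ≥ r objects we need more than (r − 1) · k objects total. Threshold: n = (r − 1) · k + 1. With r = 36 and k = 53: n = 35 · 53 + 1 = 1855 + 1 = 1856. For n = 1855 = 35 · 53, we can put exactly 35 objects in every box, avoiding 36 in any single one — so 1856 is tight.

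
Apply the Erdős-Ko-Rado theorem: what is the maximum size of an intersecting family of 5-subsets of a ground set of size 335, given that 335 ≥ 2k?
max |F| = C(334, 4) = 509267001

The Erdős-Ko-Rado theorem states: for n ≥ 2k, an intersecting family of k-subsets of an n-element set has size at most C(n − 1, k − 1), with equality for 'star' families {A ⊆ [n] : |A| = k, i ∈ A} (fix an element i). For n = 335, k = 5: C(334, 4) = 509267001.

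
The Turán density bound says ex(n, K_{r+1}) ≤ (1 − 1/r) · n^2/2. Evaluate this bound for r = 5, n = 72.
Turán density bound = (4/5) · 72^2/2 = 10368/5 ≈ 2073.6

Turán's theorem: ex(n, K_{r+1}) is achieved by the complete r-partite Turán graph T(n, r) with parts as balanced as possible, and is at most (1 − 1/r) · n^2/2. For r = 5, n = 72: the density bound is (4/5) · 5184/2 = 10368/5 ≈ 2073.6. The integer-valued extremum is e(T(72, 5)) = 2073, which is strictly less than the density bound 10368/5 since 5 ∤ 72 (the parts of T(72, 5) cannot all be equal).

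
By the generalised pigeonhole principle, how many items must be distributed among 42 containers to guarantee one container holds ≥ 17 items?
n = (17 − 1)·42 + 1 = 673

By the generalised pigeonhole principle, to guarantee some box contains ≥ r objects we need more than (r − 1) · k objects total. Threshold: n = (r − 1) · k + 1. With r = 17 and k = 42: n = 16 · 42 + 1 = 672 + 1 = 673. For n = 672 = 16 · 42, we can put exactly 16 objects in every box, avoiding 17 in any single one — so 673 is tight.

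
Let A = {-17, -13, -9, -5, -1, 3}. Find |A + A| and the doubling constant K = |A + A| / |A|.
K = |A + A| / |A| = 11/6

Enumerate A + A = {a + b : a, b ∈ A}. With |A| = 6, there are |A|^2 = 36 ordered sum pairs; collecting distinct values, A + A = {-34, -30, -26, -22, -18, -14, -10, -6, -2, 2, 6}, so |A + A| = 11. Thus K = 11/6. Here |A + A| = 2|A| − 1 = 11, the minimum possible — so K = 11/6 is minimal, which holds iff A is an arithmetic progression.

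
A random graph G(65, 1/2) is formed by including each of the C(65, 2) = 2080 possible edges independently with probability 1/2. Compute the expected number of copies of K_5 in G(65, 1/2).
E[# K_5] = C(65, 5) · (1/2)^C(5, 2) = 8259888 / 2^10 = 516243/64 = 8066.296875

For each 5-subset S of vertices (there are C(65, 5) = 8259888 such S), let X_S = 1 if S induces a K_5 (all C(5, 2) = 10 edges present). Then P(X_S = 1) = (1/2)^10 = 1/1024. By linearity of expectation, E[# K_5] = C(65, 5) · (1/2)^10 = 8259888 / 1024 = 516243/64 = 8066.296875.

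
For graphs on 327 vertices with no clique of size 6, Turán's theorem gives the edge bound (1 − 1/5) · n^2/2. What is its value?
Turán density bound = (4/5) · 327^2/2 = 213858/5 ≈ 42771.6

Turán's theorem: ex(n, K_{r+1}) is achieved by the complete r-partite Turán graph T(n, r) with parts as balanced as possible, and is at most (1 − 1/r) · n^2/2. For r = 5, n = 327: the density bound is (4/5) · 106929/2 = 213858/5 ≈ 42771.6. The integer-valued extremum is e(T(327, 5)) = 42771, which is strictly less than the density bound 213858/5 since 5 ∤ 327 (the parts of T(327, 5) cannot all be equal).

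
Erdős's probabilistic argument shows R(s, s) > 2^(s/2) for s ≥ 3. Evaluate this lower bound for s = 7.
2^(7/2) = 11.3137; so R(7, 7) > 11.3137

Colour each edge of K_n uniformly at random with red/blue. The expected number of monochromatic K_7 is C(n, 7) · 2 · 2^(−C(7,2)). If C(n, 7) · 2^(1 − C(7,2)) < 1, then with positive probability no monochromatic K_7 exists, so R(7, 7) > n. The standard estimate C(n, 7) ≤ n^7/7! shows this inequality holds whenever n ≤ 2^(7/2) (since 7! · 2^(C(7,2) − 1) > 2^(7^2/2) ≥ n^7). Hence R(7, 7) > 2^(7/2) = 11.3137.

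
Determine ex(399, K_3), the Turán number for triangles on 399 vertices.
ex(399, K_3) = ⌊399^2/4⌋ = 39800

Mantel (1907): a triangle-free graph on n vertices has at most ⌊n^2/4⌋ edges, with equality for the complete bipartite graph K_{⌊n/2⌋, ⌈n/2⌉}. For n = 399: ⌊399^2/4⌋ = ⌊159201/4⌋ = 39800. The extremal graph is K_{199, 200}, which has 199·200 = 39800 edges.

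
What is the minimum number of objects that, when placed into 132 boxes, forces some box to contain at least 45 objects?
n = (45 − 1)·132 + 1 = 5809

By the generalised pigeonhole principle, to guarantee some box contains ≥ r objects we need more than (r − 1) · k objects total. Threshold: n = (r − 1) · k + 1. With r = 45 and k = 132: n = 44 · 132 + 1 = 5808 + 1 = 5809. For n = 5808 = 44 · 132, we can put exactly 44 objects in every box, avoiding 45 in any single one — so 5809 is tight.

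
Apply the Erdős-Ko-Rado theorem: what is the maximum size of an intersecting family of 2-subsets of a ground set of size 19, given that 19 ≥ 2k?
max |F| = C(18, 1) = 18

Erdős-Ko-Rado (1961): when n ≥ 2k, max |F| = C(n−1, k−1). The bound is attained by the star {A : i ∈ A} for any fixed i ∈ [n]. Here C(19−1, 2−1) = C(18, 1) = 18.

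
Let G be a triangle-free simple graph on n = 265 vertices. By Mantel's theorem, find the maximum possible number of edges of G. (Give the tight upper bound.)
ex(265, K_3) = ⌊265^2/4⌋ = 17556

Mantel (1907): a triangle-free graph on n vertices has at most ⌊n^2/4⌋ edges, with equality for the complete bipartite graph K_{⌊n/2⌋, ⌈n/2⌉}. For n = 265: ⌊265^2/4⌋ = ⌊70225/4⌋ = 17556. The extremal graph is K_{132, 133}, which has 132·133 = 17556 edges.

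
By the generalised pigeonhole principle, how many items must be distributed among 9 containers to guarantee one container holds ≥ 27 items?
n = (27 − 1)·9 + 1 = 235

By the generalised pigeonhole principle, to guarantee some box contains ≥ r objects we need more than (r − 1) · k objects total. Threshold: n = (r − 1) · k + 1. With r = 27 and k = 9: n = 26 · 9 + 1 = 234 + 1 = 235. For n = 234 = 26 · 9, we can put exactly 26 objects in every box, avoiding 27 in any single one — so 235 is tight.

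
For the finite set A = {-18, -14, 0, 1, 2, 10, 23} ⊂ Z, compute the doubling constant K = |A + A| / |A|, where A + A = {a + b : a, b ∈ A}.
K = |A + A| / |A| = 27/7

Enumerate A + A = {a + b : a, b ∈ A}. With |A| = 7, there are |A|^2 = 49 ordered sum pairs; collecting distinct values, A + A = {-36, -32, -28, -18, -17, -16, -14, -13, -12, -8, -4, 0, 1, 2, 3, 4, 5, 9, 10, 11, 12, 20, 23, 24, 25, 33, 46}, so |A + A| = 27. Thus K = 27/7. For comparison, the minimum possible |A + A| over all 7-element sets is 2·7 − 1 = 13 (so min K = 13/7), attained only by arithmetic progressions.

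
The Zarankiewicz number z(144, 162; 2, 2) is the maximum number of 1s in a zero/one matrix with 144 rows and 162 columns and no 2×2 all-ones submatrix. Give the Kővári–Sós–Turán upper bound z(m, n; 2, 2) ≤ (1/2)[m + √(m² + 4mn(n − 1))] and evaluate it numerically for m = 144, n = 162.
z(144, 162; 2, 2) ≤ (1/2)[144 + √(144² + 4·144·162·161)] = (1/2)[144 + √15043968] = 2011.3277

Kővári–Sós–Turán: let r_1, ..., r_144 be the row sums and z = Σ r_i the total number of 1s. Each pair of columns can share at most one row with both entries 1 (else a 2×2 all-ones block appears), so Σ_i C(r_i, 2) ≤ C(162, 2) = 13041. By convexity Σ_i C(r_i, 2) ≥ 144·C(z/144, 2) = z(z − 144)/(2·144), giving z² − 144z − 144·162·161 ≤ 0 and hence z ≤ (1/2)[144 + √(20736 + 4·3755808)] = (1/2)[144 + √15043968] ≈ (1/2)(144 + 3878.6554) = 2011.3277.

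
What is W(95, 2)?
W(95, 2) = 95 + 1 = 96

A 2-term AP is any pair of integers, so a monochromatic 2-AP exists iff some colour is used at least twice. With 95 colours, the colouring i ↦ i on {1, ..., 95} uses each colour once, avoiding any monochromatic pair, so W(95, 2) > 95. For {1, ..., 96}, pigeonhole forces two integers of the same colour, which form a monochromatic 2-AP. Hence W(95, 2) = 96.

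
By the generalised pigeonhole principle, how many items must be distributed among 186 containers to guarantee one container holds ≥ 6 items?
n = (6 − 1)·186 + 1 = 931

By the generalised pigeonhole principle, to guarantee some box contains ≥ r objects we need more than (r − 1) · k objects total. Threshold: n = (r − 1) · k + 1. With r = 6 and k = 186: n = 5 · 186 + 1 = 930 + 1 = 931. For n = 930 = 5 · 186, we can put exactly 5 objects in every box, avoiding 6 in any single one — so 931 is tight.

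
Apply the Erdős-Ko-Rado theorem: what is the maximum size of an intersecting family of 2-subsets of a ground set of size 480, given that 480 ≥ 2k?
max |F| = C(479, 1) = 479

Erdős-Ko-Rado (1961): when n ≥ 2k, max |F| = C(n−1, k−1). The bound is attained by the star {A : i ∈ A} for any fixed i ∈ [n]. Here C(480−1, 2−1) = C(479, 1) = 479.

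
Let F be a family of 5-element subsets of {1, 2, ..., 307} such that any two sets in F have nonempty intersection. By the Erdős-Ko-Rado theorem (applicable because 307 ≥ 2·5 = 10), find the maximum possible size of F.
max |F| = C(306, 4) = 358200540

Erdős-Ko-Rado (1961): when n ≥ 2k, max |F| = C(n−1, k−1). The bound is attained by the star {A : i ∈ A} for any fixed i ∈ [n]. Here C(307−1, 5−1) = C(306, 4) = 358200540.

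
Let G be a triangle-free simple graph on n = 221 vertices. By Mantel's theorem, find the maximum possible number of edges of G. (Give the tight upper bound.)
ex(221, K_3) = ⌊221^2/4⌋ = 12210

Mantel (1907): a triangle-free graph on n vertices has at most ⌊n^2/4⌋ edges, with equality for the complete bipartite graph K_{⌊n/2⌋, ⌈n/2⌉}. For n = 221: ⌊221^2/4⌋ = ⌊48841/4⌋ = 12210. The extremal graph is K_{110, 111}, which has 110·111 = 12210 edges.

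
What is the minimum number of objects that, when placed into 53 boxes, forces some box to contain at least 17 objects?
n = (17 − 1)·53 + 1 = 849

By the generalised pigeonhole principle, to guarantee some box contains ≥ r objects we need more than (r − 1) · k objects total. Threshold: n = (r − 1) · k + 1. With r = 17 and k = 53: n = 16 · 53 + 1 = 848 + 1 = 849. For n = 848 = 16 · 53, we can put exactly 16 objects in every box, avoiding 17 in any single one — so 849 is tight.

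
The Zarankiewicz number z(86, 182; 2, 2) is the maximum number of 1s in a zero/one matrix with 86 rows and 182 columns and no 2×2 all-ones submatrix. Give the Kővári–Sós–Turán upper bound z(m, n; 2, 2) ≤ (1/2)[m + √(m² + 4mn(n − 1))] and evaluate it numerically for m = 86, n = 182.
z(86, 182; 2, 2) ≤ (1/2)[86 + √(86² + 4·86·182·181)] = (1/2)[86 + √11339444] = 1726.7045

Kővári–Sós–Turán: let r_1, ..., r_86 be the row sums and z = Σ r_i the total number of 1s. Each pair of columns can share at most one row with both entries 1 (else a 2×2 all-ones block appears), so Σ_i C(r_i, 2) ≤ C(182, 2) = 16471. By convexity Σ_i C(r_i, 2) ≥ 86·C(z/86, 2) = z(z − 86)/(2·86), giving z² − 86z − 86·182·181 ≤ 0 and hence z ≤ (1/2)[86 + √(7396 + 4·2833012)] = (1/2)[86 + √11339444] ≈ (1/2)(86 + 3367.4091) = 1726.7045.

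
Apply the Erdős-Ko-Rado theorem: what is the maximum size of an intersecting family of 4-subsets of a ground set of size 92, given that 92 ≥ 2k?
max |F| = C(91, 3) = 121485

Erdős-Ko-Rado (1961): when n ≥ 2k, max |F| = C(n−1, k−1). The bound is attained by the star {A : i ∈ A} for any fixed i ∈ [n]. Here C(92−1, 4−1) = C(91, 3) = 121485.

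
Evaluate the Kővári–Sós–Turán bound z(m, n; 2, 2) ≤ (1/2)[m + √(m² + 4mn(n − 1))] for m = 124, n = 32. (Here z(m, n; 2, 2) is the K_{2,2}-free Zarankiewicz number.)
z(124, 32; 2, 2) ≤ (1/2)[124 + √(124² + 4·124·32·31)] = (1/2)[124 + √507408] = 418.1629

Kővári–Sós–Turán: let r_1, ..., r_124 be the row sums and z = Σ r_i the total number of 1s. Each pair of columns can share at most one row with both entries 1 (else a 2×2 all-ones block appears), so Σ_i C(r_i, 2) ≤ C(32, 2) = 496. By convexity Σ_i C(r_i, 2) ≥ 124·C(z/124, 2) = z(z − 124)/(2·124), giving z² − 124z − 124·32·31 ≤ 0 and hence z ≤ (1/2)[124 + √(15376 + 4·123008)] = (1/2)[124 + √507408] ≈ (1/2)(124 + 712.3258) = 418.1629.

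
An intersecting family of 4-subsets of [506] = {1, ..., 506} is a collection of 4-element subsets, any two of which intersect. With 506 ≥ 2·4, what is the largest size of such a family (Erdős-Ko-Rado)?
max |F| = C(505, 3) = 21337260

The Erdős-Ko-Rado theorem states: for n ≥ 2k, an intersecting family of k-subsets of an n-element set has size at most C(n − 1, k − 1), with equality for 'star' families {A ⊆ [n] : |A| = k, i ∈ A} (fix an element i). For n = 506, k = 4: C(505, 3) = 21337260.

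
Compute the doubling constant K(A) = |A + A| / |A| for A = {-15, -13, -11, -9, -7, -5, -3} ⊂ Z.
K = |A + A| / |A| = 13/7

Enumerate A + A = {a + b : a, b ∈ A}. With |A| = 7, there are |A|^2 = 49 ordered sum pairs; collecting distinct values, A + A = {-30, -28, -26, -24, -22, -20, -18, -16, -14, -12, -10, -8, -6}, so |A + A| = 13. Thus K = 13/7. Here |A + A| = 2|A| − 1 = 13, the minimum possible — so K = 13/7 is minimal, which holds iff A is an arithmetic progression.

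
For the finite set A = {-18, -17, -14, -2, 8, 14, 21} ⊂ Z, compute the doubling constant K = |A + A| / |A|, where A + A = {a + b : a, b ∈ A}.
K = |A + A| / |A| = 27/7

Enumerate A + A = {a + b : a, b ∈ A}. With |A| = 7, there are |A|^2 = 49 ordered sum pairs; collecting distinct values, A + A = {-36, -35, -34, -32, -31, -28, -20, -19, -16, -10, -9, -6, -4, -3, 0, 3, 4, 6, 7, 12, 16, 19, 22, 28, 29, 35, 42}, so |A + A| = 27. Thus K = 27/7. For comparison, the minimum possible |A + A| over all 7-element sets is 2·7 − 1 = 13 (so min K = 13/7), attained only by arithmetic progressions.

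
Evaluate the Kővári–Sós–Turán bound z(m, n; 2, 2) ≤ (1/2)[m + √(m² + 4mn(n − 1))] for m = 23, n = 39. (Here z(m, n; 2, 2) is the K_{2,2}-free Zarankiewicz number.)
z(23, 39; 2, 2) ≤ (1/2)[23 + √(23² + 4·23·39·38)] = (1/2)[23 + √136873] = 196.4818

Kővári–Sós–Turán: let r_1, ..., r_23 be the row sums and z = Σ r_i the total number of 1s. Each pair of columns can share at most one row with both entries 1 (else a 2×2 all-ones block appears), so Σ_i C(r_i, 2) ≤ C(39, 2) = 741. By convexity Σ_i C(r_i, 2) ≥ 23·C(z/23, 2) = z(z − 23)/(2·23), giving z² − 23z − 23·39·38 ≤ 0 and hence z ≤ (1/2)[23 + √(529 + 4·34086)] = (1/2)[23 + √136873] ≈ (1/2)(23 + 369.9635) = 196.4818.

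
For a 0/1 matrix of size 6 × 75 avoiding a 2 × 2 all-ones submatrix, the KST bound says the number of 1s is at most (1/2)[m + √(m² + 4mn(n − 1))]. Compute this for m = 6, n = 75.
z(6, 75; 2, 2) ≤ (1/2)[6 + √(6² + 4·6·75·74)] = (1/2)[6 + √133236] = 185.5075

Kővári–Sós–Turán: let r_1, ..., r_6 be the row sums and z = Σ r_i the total number of 1s. Each pair of columns can share at most one row with both entries 1 (else a 2×2 all-ones block appears), so Σ_i C(r_i, 2) ≤ C(75, 2) = 2775. By convexity Σ_i C(r_i, 2) ≥ 6·C(z/6, 2) = z(z − 6)/(2·6), giving z² − 6z − 6·75·74 ≤ 0 and hence z ≤ (1/2)[6 + √(36 + 4·33300)] = (1/2)[6 + √133236] ≈ (1/2)(6 + 365.0151) = 185.5075.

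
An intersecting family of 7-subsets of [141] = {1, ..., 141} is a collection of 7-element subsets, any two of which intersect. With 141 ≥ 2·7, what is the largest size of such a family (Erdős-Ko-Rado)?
max |F| = C(140, 6) = 9381724380

Erdős-Ko-Rado (1961): when n ≥ 2k, max |F| = C(n−1, k−1). The bound is attained by the star {A : i ∈ A} for any fixed i ∈ [n]. Here C(141−1, 7−1) = C(140, 6) = 9381724380.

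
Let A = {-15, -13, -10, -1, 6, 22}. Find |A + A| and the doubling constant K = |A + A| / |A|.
K = |A + A| / |A| = 20/6 = 10/3

Enumerate A + A = {a + b : a, b ∈ A}. With |A| = 6, there are |A|^2 = 36 ordered sum pairs; collecting distinct values, A + A = {-30, -28, -26, -25, -23, -20, -16, -14, -11, -9, -7, -4, -2, 5, 7, 9, 12, 21, 28, 44}, so |A + A| = 20. Thus K = 20/6 = 10/3. For comparison, the minimum possible |A + A| over all 6-element sets is 2·6 − 1 = 11 (so min K = 11/6), attained only by arithmetic progressions.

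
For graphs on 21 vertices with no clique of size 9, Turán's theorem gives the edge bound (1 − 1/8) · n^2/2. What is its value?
Turán density bound = (7/8) · 21^2/2 = 3087/16 ≈ 192.9375

Turán's theorem: ex(n, K_{r+1}) is achieved by the complete r-partite Turán graph T(n, r) with parts as balanced as possible, and is at most (1 − 1/r) · n^2/2. For r = 8, n = 21: the density bound is (7/8) · 441/2 = 3087/16 ≈ 192.9375. The integer-valued extremum is e(T(21, 8)) = 192, which is strictly less than the density bound 3087/16 since 8 ∤ 21 (the parts of T(21, 8) cannot all be equal).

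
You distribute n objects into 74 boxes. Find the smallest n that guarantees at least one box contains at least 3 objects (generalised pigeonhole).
n = (3 − 1)·74 + 1 = 149

By the generalised pigeonhole principle, to guarantee some box contains ≥ r objects we need more than (r − 1) · k objects total. Threshold: n = (r − 1) · k + 1. With r = 3 and k = 74: n = 2 · 74 + 1 = 148 + 1 = 149. For n = 148 = 2 · 74, we can put exactly 2 objects in every box, avoiding 3 in any single one — so 149 is tight.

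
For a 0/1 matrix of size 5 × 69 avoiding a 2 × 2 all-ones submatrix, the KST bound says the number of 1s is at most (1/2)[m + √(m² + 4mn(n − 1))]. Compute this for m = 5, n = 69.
z(5, 69; 2, 2) ≤ (1/2)[5 + √(5² + 4·5·69·68)] = (1/2)[5 + √93865] = 155.687

Kővári–Sós–Turán: let r_1, ..., r_5 be the row sums and z = Σ r_i the total number of 1s. Each pair of columns can share at most one row with both entries 1 (else a 2×2 all-ones block appears), so Σ_i C(r_i, 2) ≤ C(69, 2) = 2346. By convexity Σ_i C(r_i, 2) ≥ 5·C(z/5, 2) = z(z − 5)/(2·5), giving z² − 5z − 5·69·68 ≤ 0 and hence z ≤ (1/2)[5 + √(25 + 4·23460)] = (1/2)[5 + √93865] ≈ (1/2)(5 + 306.374) = 155.687.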